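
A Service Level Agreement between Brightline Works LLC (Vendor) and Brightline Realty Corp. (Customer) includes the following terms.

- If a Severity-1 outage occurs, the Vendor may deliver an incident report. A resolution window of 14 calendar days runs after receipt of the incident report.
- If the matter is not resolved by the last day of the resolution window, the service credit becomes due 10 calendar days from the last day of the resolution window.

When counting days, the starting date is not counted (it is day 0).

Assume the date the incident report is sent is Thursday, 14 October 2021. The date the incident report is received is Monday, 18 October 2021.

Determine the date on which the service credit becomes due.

11 November 2021

Adding 14 calendar days to 18 October 2021 gives 1 November 2021, which is the last day of the resolution window.
Adding 10 calendar days to 1 November 2021 gives 11 November 2021, which is the date on which the service credit becomes due.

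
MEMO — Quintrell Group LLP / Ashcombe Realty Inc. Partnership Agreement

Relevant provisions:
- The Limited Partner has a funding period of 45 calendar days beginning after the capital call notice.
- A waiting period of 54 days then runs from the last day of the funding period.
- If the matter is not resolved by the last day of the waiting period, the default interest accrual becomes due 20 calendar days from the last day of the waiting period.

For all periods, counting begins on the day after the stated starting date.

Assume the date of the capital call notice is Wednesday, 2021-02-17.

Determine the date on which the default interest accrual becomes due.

The last day of the funding period: 45 calendar days after 2021-02-17 is 2021-04-03.
The last day of the waiting period: 54 calendar days after 2021-04-03 is 2021-05-27.
The date on which the default interest accrual becomes due: 2021-05-27 + 20 days = 2021-06-16.

2021-06-16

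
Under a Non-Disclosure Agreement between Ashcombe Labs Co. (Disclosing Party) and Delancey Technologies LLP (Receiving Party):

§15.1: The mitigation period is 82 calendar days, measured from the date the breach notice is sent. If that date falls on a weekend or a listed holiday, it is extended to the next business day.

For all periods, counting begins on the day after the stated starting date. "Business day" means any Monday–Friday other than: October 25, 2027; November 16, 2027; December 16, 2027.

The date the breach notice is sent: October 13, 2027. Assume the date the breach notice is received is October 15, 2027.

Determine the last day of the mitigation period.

January 3, 2028

The last day of the mitigation period: 82 calendar days after October 13, 2027 is January 3, 2028. January 3, 2028 is a Monday and is not a listed holiday, so no roll-forward applies.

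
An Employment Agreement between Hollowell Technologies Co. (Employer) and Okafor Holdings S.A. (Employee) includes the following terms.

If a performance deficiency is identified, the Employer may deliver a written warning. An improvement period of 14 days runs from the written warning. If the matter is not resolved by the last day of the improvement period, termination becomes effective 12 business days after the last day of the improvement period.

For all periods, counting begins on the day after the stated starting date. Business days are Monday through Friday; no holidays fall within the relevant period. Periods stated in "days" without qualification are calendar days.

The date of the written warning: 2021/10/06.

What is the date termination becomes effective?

Adding 14 calendar days to 2021/10/06 gives 2021/10/20, which is the last day of the improvement period.
From Wednesday, 2021/10/20, 12 business days (Oct 21, Oct 22, Oct 25, Oct 26, …, Nov 3, Nov 4, Nov 5, skipping weekends) brings us to Friday, 2021/11/05, which is the date termination becomes effective.

2021/11/05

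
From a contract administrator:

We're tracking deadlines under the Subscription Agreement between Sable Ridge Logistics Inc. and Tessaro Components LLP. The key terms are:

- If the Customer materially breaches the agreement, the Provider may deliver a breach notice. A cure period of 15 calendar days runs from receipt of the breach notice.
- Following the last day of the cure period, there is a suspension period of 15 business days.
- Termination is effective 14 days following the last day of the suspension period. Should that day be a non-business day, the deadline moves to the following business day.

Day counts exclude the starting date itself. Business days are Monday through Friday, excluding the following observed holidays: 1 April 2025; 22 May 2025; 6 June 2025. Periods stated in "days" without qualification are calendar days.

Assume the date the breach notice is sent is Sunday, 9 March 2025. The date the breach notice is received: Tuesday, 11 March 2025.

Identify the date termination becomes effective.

1 May 2025

Adding 15 calendar days to 11 March 2025 gives 26 March 2025, which is the last day of the cure period.
The last day of the suspension period: counting 15 business days from Wednesday, 26 March 2025 (Mar 27, Mar 28, Mar 31, Apr 2, …, Apr 15, Apr 16, Apr 17, skipping weekends and the listed holiday on Apr 1) reaches Thursday, 17 April 2025.
The date termination becomes effective: 14 calendar days after 17 April 2025 is 1 May 2025. 1 May 2025 is a Thursday and is not a listed holiday, so no roll-forward applies.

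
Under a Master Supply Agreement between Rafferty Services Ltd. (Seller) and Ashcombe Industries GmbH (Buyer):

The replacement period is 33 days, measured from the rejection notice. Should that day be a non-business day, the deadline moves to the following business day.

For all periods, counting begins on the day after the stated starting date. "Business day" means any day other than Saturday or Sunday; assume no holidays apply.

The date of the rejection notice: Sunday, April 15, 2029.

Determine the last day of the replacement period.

May 18, 2029

Adding 33 calendar days to April 15, 2029 gives May 18, 2029, which is the last day of the replacement period. May 18, 2029 is a Friday, so no roll-forward applies.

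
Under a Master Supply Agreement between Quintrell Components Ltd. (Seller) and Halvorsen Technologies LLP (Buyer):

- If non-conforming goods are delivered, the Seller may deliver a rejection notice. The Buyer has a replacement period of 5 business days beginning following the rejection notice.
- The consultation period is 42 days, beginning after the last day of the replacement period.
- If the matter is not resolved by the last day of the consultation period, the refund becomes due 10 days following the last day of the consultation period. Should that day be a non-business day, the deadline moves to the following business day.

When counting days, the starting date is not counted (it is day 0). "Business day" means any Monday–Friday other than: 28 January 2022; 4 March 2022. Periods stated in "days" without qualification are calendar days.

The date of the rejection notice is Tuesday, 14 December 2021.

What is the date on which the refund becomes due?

11 February 2022

From Tuesday, 14 December 2021, 5 business days (Dec 15, Dec 16, Dec 17, Dec 20, Dec 21, skipping weekends) brings us to Tuesday, 21 December 2021, which is the last day of the replacement period.
The last day of the consultation period: 21 December 2021 + 42 days = 1 February 2022.
Adding 10 calendar days to 1 February 2022 gives 11 February 2022, which is the date on which the refund becomes due. 11 February 2022 is a Friday and is not a listed holiday, so no roll-forward applies.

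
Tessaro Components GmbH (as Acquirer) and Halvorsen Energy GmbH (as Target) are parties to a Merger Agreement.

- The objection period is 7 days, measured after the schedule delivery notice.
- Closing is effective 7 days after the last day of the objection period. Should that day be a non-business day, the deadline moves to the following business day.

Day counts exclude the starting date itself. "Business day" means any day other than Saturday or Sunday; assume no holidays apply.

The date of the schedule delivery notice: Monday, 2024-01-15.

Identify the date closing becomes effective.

The last day of the objection period: 7 calendar days after 2024-01-15 is 2024-01-22.
The date closing becomes effective: 2024-01-22 + 7 days = 2024-01-29. 2024-01-29 is a Monday, so no roll-forward applies.

2024-01-29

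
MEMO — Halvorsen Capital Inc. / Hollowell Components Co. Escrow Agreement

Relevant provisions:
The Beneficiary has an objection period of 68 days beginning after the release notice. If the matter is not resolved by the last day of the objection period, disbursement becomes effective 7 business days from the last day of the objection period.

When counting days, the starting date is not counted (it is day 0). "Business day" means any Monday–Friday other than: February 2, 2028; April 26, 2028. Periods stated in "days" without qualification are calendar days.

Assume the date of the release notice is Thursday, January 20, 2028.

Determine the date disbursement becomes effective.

April 6, 2028

Adding 68 calendar days to January 20, 2028 gives March 28, 2028, which is the last day of the objection period.
From Tuesday, March 28, 2028, 7 business days (Mar 29, Mar 30, Mar 31, Apr 3, Apr 4, Apr 5, Apr 6, skipping weekends) brings us to Thursday, April 6, 2028, which is the date disbursement becomes effective.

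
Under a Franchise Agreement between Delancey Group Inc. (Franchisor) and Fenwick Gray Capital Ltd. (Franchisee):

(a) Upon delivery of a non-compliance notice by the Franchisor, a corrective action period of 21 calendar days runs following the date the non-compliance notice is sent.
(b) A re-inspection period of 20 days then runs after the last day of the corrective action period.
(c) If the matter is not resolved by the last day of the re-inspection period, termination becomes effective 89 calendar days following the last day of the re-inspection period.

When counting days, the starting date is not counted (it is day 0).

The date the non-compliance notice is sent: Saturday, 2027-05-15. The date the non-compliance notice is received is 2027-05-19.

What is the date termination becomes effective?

The last day of the corrective action period: 21 calendar days after 2027-05-15 is 2027-06-05.
The last day of the re-inspection period: 20 calendar days after 2027-06-05 is 2027-06-25.
The date termination becomes effective: 89 calendar days after 2027-06-25 is 2027-09-22.

2027-09-22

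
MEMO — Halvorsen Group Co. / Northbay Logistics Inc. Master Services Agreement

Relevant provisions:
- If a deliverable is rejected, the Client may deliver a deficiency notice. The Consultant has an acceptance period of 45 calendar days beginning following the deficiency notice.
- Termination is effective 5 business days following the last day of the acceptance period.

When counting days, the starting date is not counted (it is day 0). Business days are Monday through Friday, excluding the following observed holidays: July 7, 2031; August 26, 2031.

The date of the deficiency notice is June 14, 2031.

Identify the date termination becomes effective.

August 5, 2031

Adding 45 calendar days to June 14, 2031 gives July 29, 2031, which is the last day of the acceptance period.
The date termination becomes effective: 5 business days after Tuesday, July 29, 2031, skipping weekends — Jul 30, Jul 31, Aug 1, Aug 4, Aug 5 — lands on Tuesday, August 5, 2031.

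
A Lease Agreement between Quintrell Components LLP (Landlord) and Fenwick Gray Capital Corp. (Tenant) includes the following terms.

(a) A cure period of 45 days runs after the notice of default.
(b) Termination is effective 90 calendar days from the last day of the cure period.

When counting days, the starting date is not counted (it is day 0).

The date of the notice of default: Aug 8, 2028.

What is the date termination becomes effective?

Dec 21, 2028

The last day of the cure period: 45 calendar days after Aug 8, 2028 is Sep 22, 2028.
The date termination becomes effective: Sep 22, 2028 + 90 days = Dec 21, 2028.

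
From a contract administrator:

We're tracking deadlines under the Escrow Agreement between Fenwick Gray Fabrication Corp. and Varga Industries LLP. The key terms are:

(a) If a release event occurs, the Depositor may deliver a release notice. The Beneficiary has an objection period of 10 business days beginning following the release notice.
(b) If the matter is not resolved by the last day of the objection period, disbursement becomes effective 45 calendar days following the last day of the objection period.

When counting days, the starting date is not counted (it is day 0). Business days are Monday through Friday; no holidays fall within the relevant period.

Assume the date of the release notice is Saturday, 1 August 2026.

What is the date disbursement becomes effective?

From Saturday, 1 August 2026, 10 business days (Aug 3, Aug 4, Aug 5, Aug 6, Aug 7, Aug 10, Aug 11, Aug 12, Aug 13, Aug 14, skipping weekends) brings us to Friday, 14 August 2026, which is the last day of the objection period.
The date disbursement becomes effective: 14 August 2026 + 45 days = 28 September 2026.

28 September 2026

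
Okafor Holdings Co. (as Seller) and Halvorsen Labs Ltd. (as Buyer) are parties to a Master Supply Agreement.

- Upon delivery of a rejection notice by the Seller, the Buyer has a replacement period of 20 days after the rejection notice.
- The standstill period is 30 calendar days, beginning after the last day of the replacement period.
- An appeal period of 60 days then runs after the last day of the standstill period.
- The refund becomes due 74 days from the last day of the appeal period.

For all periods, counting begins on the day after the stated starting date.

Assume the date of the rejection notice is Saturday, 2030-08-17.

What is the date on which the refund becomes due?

2031-02-17

Adding 20 calendar days to 2030-08-17 gives 2030-09-06, which is the last day of the replacement period.
The last day of the standstill period: 2030-09-06 + 30 days = 2030-10-06.
The last day of the appeal period: 60 calendar days after 2030-10-06 is 2030-12-05.
The date on which the refund becomes due: 2030-12-05 + 74 days = 2031-02-17.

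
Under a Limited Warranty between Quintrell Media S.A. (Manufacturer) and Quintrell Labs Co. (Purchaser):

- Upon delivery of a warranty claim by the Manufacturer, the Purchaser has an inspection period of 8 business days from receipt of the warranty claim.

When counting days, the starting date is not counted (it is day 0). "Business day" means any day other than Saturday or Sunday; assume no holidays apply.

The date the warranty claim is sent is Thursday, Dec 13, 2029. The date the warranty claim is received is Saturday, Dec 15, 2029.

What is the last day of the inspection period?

Dec 26, 2029

The last day of the inspection period: 8 business days after Saturday, Dec 15, 2029, skipping weekends — Dec 17, Dec 18, Dec 19, Dec 20, Dec 21, Dec 24, Dec 25, Dec 26 — lands on Wednesday, Dec 26, 2029.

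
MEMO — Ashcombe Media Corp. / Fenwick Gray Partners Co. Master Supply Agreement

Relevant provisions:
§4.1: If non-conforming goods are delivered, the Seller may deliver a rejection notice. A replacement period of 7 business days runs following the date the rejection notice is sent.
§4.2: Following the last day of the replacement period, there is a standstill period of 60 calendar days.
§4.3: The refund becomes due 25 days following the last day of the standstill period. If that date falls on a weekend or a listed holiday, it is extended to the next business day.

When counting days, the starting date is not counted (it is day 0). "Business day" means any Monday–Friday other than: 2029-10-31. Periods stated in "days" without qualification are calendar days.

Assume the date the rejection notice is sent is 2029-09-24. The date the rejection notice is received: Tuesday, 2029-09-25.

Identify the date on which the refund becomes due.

2029-12-27

From Monday, 2029-09-24, 7 business days (Sep 25, Sep 26, Sep 27, Sep 28, Oct 1, Oct 2, Oct 3, skipping weekends) brings us to Wednesday, 2029-10-03, which is the last day of the replacement period.
The last day of the standstill period: 2029-10-03 + 60 days = 2029-12-02.
Adding 25 calendar days to 2029-12-02 gives 2029-12-27, which is the date on which the refund becomes due. 2029-12-27 is a Thursday and is not a listed holiday, so no roll-forward applies.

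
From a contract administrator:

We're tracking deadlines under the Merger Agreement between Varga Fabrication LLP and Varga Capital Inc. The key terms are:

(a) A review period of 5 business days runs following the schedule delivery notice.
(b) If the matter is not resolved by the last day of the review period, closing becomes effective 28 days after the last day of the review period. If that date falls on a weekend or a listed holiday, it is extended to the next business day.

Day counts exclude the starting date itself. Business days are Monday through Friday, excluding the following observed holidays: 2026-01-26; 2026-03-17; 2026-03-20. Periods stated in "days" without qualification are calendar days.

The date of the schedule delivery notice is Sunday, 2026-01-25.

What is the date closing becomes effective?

2026-03-02

From Sunday, 2026-01-25, 5 business days (Jan 27, Jan 28, Jan 29, Jan 30, Feb 2, skipping weekends and the listed holiday on Jan 26) brings us to Monday, 2026-02-02, which is the last day of the review period.
The date closing becomes effective: 2026-02-02 + 28 days = 2026-03-02. 2026-03-02 is a Monday and is not a listed holiday, so no roll-forward applies.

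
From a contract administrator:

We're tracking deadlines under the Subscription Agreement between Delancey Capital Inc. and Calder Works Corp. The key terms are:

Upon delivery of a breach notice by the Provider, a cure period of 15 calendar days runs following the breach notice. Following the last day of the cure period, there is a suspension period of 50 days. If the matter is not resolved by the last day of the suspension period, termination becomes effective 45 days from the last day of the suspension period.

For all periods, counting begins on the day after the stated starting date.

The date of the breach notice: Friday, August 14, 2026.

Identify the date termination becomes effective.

The last day of the cure period: August 14, 2026 + 15 days = August 29, 2026.
The last day of the suspension period: 50 calendar days after August 29, 2026 is October 18, 2026.
The date termination becomes effective: 45 calendar days after October 18, 2026 is December 2, 2026.

December 2, 2026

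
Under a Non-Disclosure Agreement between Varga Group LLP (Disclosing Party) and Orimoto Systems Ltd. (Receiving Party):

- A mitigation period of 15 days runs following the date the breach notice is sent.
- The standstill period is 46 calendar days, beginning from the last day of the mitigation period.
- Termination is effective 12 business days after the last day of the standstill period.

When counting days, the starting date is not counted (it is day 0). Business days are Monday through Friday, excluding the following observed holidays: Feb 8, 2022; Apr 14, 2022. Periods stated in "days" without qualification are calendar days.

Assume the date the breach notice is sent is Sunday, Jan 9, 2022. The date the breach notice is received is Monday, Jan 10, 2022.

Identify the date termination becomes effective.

The last day of the mitigation period: Jan 9, 2022 + 15 days = Jan 24, 2022.
The last day of the standstill period: Jan 24, 2022 + 46 days = Mar 11, 2022.
The date termination becomes effective: counting 12 business days from Friday, Mar 11, 2022 (Mar 14, Mar 15, Mar 16, Mar 17, …, Mar 25, Mar 28, Mar 29, skipping weekends) reaches Tuesday, Mar 29, 2022.

Mar 29, 2022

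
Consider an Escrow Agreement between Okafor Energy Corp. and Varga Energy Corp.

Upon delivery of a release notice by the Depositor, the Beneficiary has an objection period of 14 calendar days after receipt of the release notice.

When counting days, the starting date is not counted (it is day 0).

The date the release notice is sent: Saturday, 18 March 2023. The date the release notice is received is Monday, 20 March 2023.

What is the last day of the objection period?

3 April 2023

The last day of the objection period: 14 calendar days after 20 March 2023 is 3 April 2023.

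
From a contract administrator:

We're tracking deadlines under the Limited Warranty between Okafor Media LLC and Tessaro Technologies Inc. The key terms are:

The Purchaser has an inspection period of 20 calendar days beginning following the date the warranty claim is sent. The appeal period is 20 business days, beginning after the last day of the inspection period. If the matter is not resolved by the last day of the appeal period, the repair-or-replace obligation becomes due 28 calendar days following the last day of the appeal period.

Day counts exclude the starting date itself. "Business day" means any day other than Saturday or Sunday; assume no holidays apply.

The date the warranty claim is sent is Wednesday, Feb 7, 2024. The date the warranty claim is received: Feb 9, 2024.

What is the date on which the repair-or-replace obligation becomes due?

Adding 20 calendar days to Feb 7, 2024 gives Feb 27, 2024, which is the last day of the inspection period.
The last day of the appeal period: counting 20 business days from Tuesday, Feb 27, 2024 (Feb 28, Feb 29, Mar 1, Mar 4, …, Mar 22, Mar 25, Mar 26, skipping weekends) reaches Tuesday, Mar 26, 2024.
The date on which the repair-or-replace obligation becomes due: 28 calendar days after Mar 26, 2024 is Apr 23, 2024.

Apr 23, 2024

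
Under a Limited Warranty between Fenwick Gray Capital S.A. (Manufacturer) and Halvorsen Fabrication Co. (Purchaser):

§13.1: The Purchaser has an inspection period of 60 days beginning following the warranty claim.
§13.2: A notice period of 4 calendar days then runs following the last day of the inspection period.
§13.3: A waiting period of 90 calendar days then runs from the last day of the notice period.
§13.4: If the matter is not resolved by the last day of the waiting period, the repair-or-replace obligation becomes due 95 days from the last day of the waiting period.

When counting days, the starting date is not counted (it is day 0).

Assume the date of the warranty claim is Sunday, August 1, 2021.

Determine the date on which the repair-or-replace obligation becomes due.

April 7, 2022

The last day of the inspection period: 60 calendar days after August 1, 2021 is September 30, 2021.
Adding 4 calendar days to September 30, 2021 gives October 4, 2021, which is the last day of the notice period.
Adding 90 calendar days to October 4, 2021 gives January 2, 2022, which is the last day of the waiting period.
The date on which the repair-or-replace obligation becomes due: January 2, 2022 + 95 days = April 7, 2022.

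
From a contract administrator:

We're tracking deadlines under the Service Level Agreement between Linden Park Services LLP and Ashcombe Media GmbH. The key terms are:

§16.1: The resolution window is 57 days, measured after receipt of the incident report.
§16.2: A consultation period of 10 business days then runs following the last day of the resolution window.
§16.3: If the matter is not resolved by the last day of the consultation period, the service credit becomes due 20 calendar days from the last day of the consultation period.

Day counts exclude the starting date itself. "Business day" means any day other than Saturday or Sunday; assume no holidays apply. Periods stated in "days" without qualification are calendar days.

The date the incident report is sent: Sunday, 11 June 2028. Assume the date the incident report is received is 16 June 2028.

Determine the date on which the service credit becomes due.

14 September 2028

Adding 57 calendar days to 16 June 2028 gives 12 August 2028, which is the last day of the resolution window.
The last day of the consultation period: counting 10 business days from Saturday, 12 August 2028 (Aug 14, Aug 15, Aug 16, Aug 17, Aug 18, Aug 21, Aug 22, Aug 23, Aug 24, Aug 25, skipping weekends) reaches Friday, 25 August 2028.
The date on which the service credit becomes due: 20 calendar days after 25 August 2028 is 14 September 2028.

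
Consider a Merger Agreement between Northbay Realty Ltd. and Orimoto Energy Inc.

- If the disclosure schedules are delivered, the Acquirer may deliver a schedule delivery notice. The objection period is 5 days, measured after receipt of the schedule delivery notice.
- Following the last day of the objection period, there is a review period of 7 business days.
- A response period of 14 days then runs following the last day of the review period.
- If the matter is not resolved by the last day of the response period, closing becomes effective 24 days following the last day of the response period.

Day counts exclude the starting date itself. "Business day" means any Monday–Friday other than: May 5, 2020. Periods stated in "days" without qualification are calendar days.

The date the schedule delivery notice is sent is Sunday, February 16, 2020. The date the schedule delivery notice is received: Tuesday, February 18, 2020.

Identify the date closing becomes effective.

April 10, 2020

Adding 5 calendar days to February 18, 2020 gives February 23, 2020, which is the last day of the objection period.
The last day of the review period: 7 business days after Sunday, February 23, 2020, skipping weekends — Feb 24, Feb 25, Feb 26, Feb 27, Feb 28, Mar 2, Mar 3 — lands on Tuesday, March 3, 2020.
The last day of the response period: 14 calendar days after March 3, 2020 is March 17, 2020.
Adding 24 calendar days to March 17, 2020 gives April 10, 2020, which is the date closing becomes effective.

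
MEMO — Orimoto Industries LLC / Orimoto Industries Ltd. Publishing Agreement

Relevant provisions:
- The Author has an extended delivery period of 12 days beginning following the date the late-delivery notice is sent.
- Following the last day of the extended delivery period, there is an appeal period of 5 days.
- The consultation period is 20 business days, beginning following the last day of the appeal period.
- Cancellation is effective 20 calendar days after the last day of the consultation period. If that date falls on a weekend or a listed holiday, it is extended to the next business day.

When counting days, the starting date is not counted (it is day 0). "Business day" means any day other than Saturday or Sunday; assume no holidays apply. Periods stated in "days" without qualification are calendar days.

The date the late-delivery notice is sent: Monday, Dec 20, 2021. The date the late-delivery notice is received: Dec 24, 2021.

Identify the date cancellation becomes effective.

The last day of the extended delivery period: 12 calendar days after Dec 20, 2021 is Jan 1, 2022.
The last day of the appeal period: Jan 1, 2022 + 5 days = Jan 6, 2022.
The last day of the consultation period: counting 20 business days from Thursday, Jan 6, 2022 (Jan 7, Jan 10, Jan 11, Jan 12, …, Feb 1, Feb 2, Feb 3, skipping weekends) reaches Thursday, Feb 3, 2022.
The date cancellation becomes effective: 20 calendar days after Feb 3, 2022 is Feb 23, 2022. Feb 23, 2022 is a Wednesday, so no roll-forward applies.

Feb 23, 2022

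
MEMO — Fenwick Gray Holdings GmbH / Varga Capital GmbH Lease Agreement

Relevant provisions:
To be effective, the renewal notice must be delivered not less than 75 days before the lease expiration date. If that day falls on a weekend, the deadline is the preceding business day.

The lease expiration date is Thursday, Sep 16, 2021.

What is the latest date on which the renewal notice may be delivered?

Counting back 75 calendar days from Sep 16, 2021 gives Jul 3, 2021. That is a Saturday, so the deadline moves back to Friday, Jul 2, 2021.

Jul 2, 2021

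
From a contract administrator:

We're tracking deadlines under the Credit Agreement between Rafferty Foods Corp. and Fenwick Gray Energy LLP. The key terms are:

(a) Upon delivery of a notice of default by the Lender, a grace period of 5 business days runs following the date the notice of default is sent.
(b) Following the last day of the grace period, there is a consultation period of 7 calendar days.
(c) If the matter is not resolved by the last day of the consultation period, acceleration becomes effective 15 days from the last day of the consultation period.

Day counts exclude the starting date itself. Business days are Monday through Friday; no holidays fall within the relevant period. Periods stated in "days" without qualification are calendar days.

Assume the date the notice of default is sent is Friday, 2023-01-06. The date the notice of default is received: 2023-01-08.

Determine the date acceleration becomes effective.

2023-02-04

From Friday, 2023-01-06, 5 business days (Jan 9, Jan 10, Jan 11, Jan 12, Jan 13, skipping weekends) brings us to Friday, 2023-01-13, which is the last day of the grace period.
The last day of the consultation period: 2023-01-13 + 7 days = 2023-01-20.
The date acceleration becomes effective: 2023-01-20 + 15 days = 2023-02-04.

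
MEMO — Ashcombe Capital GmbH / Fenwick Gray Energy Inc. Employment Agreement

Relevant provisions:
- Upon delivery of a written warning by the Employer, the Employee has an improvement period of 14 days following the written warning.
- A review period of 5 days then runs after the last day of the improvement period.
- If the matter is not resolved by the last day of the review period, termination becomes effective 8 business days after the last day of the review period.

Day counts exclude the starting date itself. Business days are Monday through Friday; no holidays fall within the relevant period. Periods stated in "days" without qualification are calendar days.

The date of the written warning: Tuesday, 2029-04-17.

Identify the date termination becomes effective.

2029-05-16

Adding 14 calendar days to 2029-04-17 gives 2029-05-01, which is the last day of the improvement period.
The last day of the review period: 5 calendar days after 2029-05-01 is 2029-05-06.
The date termination becomes effective: counting 8 business days from Sunday, 2029-05-06 (May 7, May 8, May 9, May 10, May 11, May 14, May 15, May 16, skipping weekends) reaches Wednesday, 2029-05-16.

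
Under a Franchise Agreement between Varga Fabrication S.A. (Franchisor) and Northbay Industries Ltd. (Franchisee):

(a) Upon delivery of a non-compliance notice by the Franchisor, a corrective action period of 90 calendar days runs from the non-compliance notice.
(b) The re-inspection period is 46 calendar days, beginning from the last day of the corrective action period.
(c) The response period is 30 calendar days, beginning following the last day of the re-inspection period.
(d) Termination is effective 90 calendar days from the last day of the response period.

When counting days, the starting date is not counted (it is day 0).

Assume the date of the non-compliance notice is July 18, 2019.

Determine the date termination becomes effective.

March 30, 2020

The last day of the corrective action period: 90 calendar days after July 18, 2019 is October 16, 2019.
The last day of the re-inspection period: 46 calendar days after October 16, 2019 is December 1, 2019.
The last day of the response period: 30 calendar days after December 1, 2019 is December 31, 2019.
Adding 90 calendar days to December 31, 2019 gives March 30, 2020, which is the date termination becomes effective.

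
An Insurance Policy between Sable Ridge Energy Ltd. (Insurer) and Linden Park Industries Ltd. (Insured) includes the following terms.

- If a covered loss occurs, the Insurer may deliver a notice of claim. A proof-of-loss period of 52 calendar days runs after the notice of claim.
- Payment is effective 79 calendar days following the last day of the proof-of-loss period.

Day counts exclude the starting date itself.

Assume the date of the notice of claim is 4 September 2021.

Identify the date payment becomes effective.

13 January 2022

The last day of the proof-of-loss period: 4 September 2021 + 52 days = 26 October 2021.
Adding 79 calendar days to 26 October 2021 gives 13 January 2022, which is the date payment becomes effective.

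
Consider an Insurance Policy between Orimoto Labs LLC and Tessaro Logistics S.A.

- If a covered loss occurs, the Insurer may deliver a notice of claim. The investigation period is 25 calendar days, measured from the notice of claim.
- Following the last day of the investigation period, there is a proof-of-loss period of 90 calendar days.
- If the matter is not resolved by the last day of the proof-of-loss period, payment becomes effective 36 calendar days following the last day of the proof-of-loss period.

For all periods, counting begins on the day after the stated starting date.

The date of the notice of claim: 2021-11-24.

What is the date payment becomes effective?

2022-04-24

The last day of the investigation period: 25 calendar days after 2021-11-24 is 2021-12-19.
The last day of the proof-of-loss period: 90 calendar days after 2021-12-19 is 2022-03-19.
The date payment becomes effective: 36 calendar days after 2022-03-19 is 2022-04-24.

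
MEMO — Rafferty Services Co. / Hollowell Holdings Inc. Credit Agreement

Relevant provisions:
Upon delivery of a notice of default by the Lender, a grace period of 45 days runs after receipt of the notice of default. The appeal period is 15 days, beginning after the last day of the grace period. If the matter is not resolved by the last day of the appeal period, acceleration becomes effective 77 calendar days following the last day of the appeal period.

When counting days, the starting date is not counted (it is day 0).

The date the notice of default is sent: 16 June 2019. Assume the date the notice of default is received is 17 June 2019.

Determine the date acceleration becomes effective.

1 November 2019

The last day of the grace period: 17 June 2019 + 45 days = 1 August 2019.
The last day of the appeal period: 1 August 2019 + 15 days = 16 August 2019.
The date acceleration becomes effective: 16 August 2019 + 77 days = 1 November 2019.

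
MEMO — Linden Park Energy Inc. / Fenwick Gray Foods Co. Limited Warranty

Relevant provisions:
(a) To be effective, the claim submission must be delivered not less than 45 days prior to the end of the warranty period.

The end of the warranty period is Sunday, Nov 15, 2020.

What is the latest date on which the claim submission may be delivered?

Oct 1, 2020

Counting back 45 calendar days from Nov 15, 2020 gives Oct 1, 2020.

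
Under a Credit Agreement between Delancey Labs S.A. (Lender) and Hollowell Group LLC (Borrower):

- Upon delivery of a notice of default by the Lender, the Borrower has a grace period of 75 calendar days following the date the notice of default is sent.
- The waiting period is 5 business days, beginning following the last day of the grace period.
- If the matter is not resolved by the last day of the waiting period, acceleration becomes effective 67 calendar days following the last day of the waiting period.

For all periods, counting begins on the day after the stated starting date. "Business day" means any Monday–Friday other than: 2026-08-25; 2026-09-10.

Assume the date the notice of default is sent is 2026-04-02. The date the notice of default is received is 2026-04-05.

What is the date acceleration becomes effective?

The last day of the grace period: 75 calendar days after 2026-04-02 is 2026-06-16.
From Tuesday, 2026-06-16, 5 business days (Jun 17, Jun 18, Jun 19, Jun 22, Jun 23, skipping weekends) brings us to Tuesday, 2026-06-23, which is the last day of the waiting period.
The date acceleration becomes effective: 2026-06-23 + 67 days = 2026-08-29.

2026-08-29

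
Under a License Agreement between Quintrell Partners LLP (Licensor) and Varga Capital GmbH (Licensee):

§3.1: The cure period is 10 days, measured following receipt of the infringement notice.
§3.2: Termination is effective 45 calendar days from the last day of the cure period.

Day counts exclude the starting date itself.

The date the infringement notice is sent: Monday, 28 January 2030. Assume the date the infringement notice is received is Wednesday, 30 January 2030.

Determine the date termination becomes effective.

26 March 2030

The last day of the cure period: 30 January 2030 + 10 days = 9 February 2030.
The date termination becomes effective: 45 calendar days after 9 February 2030 is 26 March 2030.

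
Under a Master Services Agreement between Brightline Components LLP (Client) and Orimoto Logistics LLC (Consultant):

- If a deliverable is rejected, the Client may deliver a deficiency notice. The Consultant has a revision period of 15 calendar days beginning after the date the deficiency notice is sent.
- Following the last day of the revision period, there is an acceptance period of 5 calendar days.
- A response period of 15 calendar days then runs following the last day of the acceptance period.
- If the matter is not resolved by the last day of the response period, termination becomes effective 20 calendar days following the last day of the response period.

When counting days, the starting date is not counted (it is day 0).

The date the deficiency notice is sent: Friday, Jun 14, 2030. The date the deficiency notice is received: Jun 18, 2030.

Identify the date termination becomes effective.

Aug 8, 2030

Adding 15 calendar days to Jun 14, 2030 gives Jun 29, 2030, which is the last day of the revision period.
Adding 5 calendar days to Jun 29, 2030 gives Jul 4, 2030, which is the last day of the acceptance period.
The last day of the response period: Jul 4, 2030 + 15 days = Jul 19, 2030.
Adding 20 calendar days to Jul 19, 2030 gives Aug 8, 2030, which is the date termination becomes effective.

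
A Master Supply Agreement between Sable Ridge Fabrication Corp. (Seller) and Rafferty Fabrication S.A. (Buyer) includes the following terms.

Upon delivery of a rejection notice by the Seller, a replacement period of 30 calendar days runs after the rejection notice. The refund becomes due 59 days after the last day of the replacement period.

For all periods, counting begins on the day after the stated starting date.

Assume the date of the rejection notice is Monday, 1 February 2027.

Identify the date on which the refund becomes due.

The last day of the replacement period: 30 calendar days after 1 February 2027 is 3 March 2027.
Adding 59 calendar days to 3 March 2027 gives 1 May 2027, which is the date on which the refund becomes due.

1 May 2027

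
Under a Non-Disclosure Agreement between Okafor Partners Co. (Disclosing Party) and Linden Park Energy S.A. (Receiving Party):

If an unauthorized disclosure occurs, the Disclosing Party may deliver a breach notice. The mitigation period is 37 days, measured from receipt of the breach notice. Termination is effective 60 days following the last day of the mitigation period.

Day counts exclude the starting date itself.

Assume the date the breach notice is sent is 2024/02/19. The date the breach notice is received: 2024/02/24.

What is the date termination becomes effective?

2024/05/31

Adding 37 calendar days to 2024/02/24 gives 2024/04/01, which is the last day of the mitigation period.
The date termination becomes effective: 60 calendar days after 2024/04/01 is 2024/05/31.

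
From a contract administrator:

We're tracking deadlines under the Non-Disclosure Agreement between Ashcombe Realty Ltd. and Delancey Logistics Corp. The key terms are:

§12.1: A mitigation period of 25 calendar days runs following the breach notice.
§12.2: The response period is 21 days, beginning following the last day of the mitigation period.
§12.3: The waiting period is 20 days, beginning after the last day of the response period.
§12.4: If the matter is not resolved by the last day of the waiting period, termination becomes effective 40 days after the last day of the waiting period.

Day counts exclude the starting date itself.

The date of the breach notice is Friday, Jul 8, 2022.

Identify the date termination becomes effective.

Oct 22, 2022

The last day of the mitigation period: Jul 8, 2022 + 25 days = Aug 2, 2022.
The last day of the response period: Aug 2, 2022 + 21 days = Aug 23, 2022.
The last day of the waiting period: Aug 23, 2022 + 20 days = Sep 12, 2022.
The date termination becomes effective: 40 calendar days after Sep 12, 2022 is Oct 22, 2022.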